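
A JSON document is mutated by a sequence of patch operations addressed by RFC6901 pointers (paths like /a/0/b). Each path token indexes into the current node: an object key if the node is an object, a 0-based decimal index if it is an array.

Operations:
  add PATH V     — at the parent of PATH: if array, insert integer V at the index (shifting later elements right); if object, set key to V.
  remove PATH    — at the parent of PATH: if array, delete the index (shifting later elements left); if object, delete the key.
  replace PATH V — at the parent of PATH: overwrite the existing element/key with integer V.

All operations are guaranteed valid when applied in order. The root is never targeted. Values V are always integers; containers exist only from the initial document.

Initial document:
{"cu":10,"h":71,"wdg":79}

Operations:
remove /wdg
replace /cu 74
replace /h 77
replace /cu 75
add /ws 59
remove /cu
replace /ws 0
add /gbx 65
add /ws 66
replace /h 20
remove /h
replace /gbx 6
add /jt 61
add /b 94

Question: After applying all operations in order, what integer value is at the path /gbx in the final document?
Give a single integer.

After op 1 (remove /wdg): {"cu":10,"h":71}
After op 2 (replace /cu 74): {"cu":74,"h":71}
After op 3 (replace /h 77): {"cu":74,"h":77}
After op 4 (replace /cu 75): {"cu":75,"h":77}
After op 5 (add /ws 59): {"cu":75,"h":77,"ws":59}
After op 6 (remove /cu): {"h":77,"ws":59}
After op 7 (replace /ws 0): {"h":77,"ws":0}
After op 8 (add /gbx 65): {"gbx":65,"h":77,"ws":0}
After op 9 (add /ws 66): {"gbx":65,"h":77,"ws":66}
After op 10 (replace /h 20): {"gbx":65,"h":20,"ws":66}
After op 11 (remove /h): {"gbx":65,"ws":66}
After op 12 (replace /gbx 6): {"gbx":6,"ws":66}
After op 13 (add /jt 61): {"gbx":6,"jt":61,"ws":66}
After op 14 (add /b 94): {"b":94,"gbx":6,"jt":61,"ws":66}
Value at /gbx: 6

Answer: 6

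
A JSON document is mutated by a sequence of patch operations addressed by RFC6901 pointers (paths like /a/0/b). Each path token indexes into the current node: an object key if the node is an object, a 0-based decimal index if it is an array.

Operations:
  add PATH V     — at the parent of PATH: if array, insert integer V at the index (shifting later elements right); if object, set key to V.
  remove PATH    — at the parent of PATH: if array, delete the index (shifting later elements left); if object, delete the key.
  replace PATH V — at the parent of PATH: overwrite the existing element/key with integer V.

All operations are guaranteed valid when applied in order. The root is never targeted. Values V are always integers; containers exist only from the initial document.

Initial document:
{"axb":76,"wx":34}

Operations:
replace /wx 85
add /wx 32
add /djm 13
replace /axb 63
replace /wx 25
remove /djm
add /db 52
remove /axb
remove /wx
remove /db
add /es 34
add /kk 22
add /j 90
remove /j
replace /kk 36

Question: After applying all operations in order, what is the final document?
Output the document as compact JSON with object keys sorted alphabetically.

After op 1 (replace /wx 85): {"axb":76,"wx":85}
After op 2 (add /wx 32): {"axb":76,"wx":32}
After op 3 (add /djm 13): {"axb":76,"djm":13,"wx":32}
After op 4 (replace /axb 63): {"axb":63,"djm":13,"wx":32}
After op 5 (replace /wx 25): {"axb":63,"djm":13,"wx":25}
After op 6 (remove /djm): {"axb":63,"wx":25}
After op 7 (add /db 52): {"axb":63,"db":52,"wx":25}
After op 8 (remove /axb): {"db":52,"wx":25}
After op 9 (remove /wx): {"db":52}
After op 10 (remove /db): {}
After op 11 (add /es 34): {"es":34}
After op 12 (add /kk 22): {"es":34,"kk":22}
After op 13 (add /j 90): {"es":34,"j":90,"kk":22}
After op 14 (remove /j): {"es":34,"kk":22}
After op 15 (replace /kk 36): {"es":34,"kk":36}

Answer: {"es":34,"kk":36}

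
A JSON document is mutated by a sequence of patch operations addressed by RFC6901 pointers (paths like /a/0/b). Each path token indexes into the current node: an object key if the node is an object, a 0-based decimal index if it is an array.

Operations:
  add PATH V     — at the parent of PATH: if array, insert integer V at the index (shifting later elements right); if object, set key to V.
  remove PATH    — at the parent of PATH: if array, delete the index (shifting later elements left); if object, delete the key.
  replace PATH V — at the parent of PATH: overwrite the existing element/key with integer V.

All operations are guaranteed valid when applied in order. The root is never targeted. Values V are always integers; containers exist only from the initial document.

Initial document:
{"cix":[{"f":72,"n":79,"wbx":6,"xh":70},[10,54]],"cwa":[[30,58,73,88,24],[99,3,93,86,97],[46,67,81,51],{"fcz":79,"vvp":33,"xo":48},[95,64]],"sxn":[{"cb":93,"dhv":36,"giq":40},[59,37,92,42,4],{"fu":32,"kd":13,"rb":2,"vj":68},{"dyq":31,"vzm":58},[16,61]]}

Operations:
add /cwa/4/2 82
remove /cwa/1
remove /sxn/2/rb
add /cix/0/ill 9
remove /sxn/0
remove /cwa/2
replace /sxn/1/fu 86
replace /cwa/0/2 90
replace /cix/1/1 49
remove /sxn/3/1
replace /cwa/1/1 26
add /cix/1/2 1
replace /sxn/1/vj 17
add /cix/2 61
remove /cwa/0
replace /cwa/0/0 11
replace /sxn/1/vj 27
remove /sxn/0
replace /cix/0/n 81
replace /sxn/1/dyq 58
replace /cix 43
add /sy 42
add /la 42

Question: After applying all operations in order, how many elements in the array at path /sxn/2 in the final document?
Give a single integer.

After op 1 (add /cwa/4/2 82): {"cix":[{"f":72,"n":79,"wbx":6,"xh":70},[10,54]],"cwa":[[30,58,73,88,24],[99,3,93,86,97],[46,67,81,51],{"fcz":79,"vvp":33,"xo":48},[95,64,82]],"sxn":[{"cb":93,"dhv":36,"giq":40},[59,37,92,42,4],{"fu":32,"kd":13,"rb":2,"vj":68},{"dyq":31,"vzm":58},[16,61]]}
After op 2 (remove /cwa/1): {"cix":[{"f":72,"n":79,"wbx":6,"xh":70},[10,54]],"cwa":[[30,58,73,88,24],[46,67,81,51],{"fcz":79,"vvp":33,"xo":48},[95,64,82]],"sxn":[{"cb":93,"dhv":36,"giq":40},[59,37,92,42,4],{"fu":32,"kd":13,"rb":2,"vj":68},{"dyq":31,"vzm":58},[16,61]]}
After op 3 (remove /sxn/2/rb): {"cix":[{"f":72,"n":79,"wbx":6,"xh":70},[10,54]],"cwa":[[30,58,73,88,24],[46,67,81,51],{"fcz":79,"vvp":33,"xo":48},[95,64,82]],"sxn":[{"cb":93,"dhv":36,"giq":40},[59,37,92,42,4],{"fu":32,"kd":13,"vj":68},{"dyq":31,"vzm":58},[16,61]]}
After op 4 (add /cix/0/ill 9): {"cix":[{"f":72,"ill":9,"n":79,"wbx":6,"xh":70},[10,54]],"cwa":[[30,58,73,88,24],[46,67,81,51],{"fcz":79,"vvp":33,"xo":48},[95,64,82]],"sxn":[{"cb":93,"dhv":36,"giq":40},[59,37,92,42,4],{"fu":32,"kd":13,"vj":68},{"dyq":31,"vzm":58},[16,61]]}
After op 5 (remove /sxn/0): {"cix":[{"f":72,"ill":9,"n":79,"wbx":6,"xh":70},[10,54]],"cwa":[[30,58,73,88,24],[46,67,81,51],{"fcz":79,"vvp":33,"xo":48},[95,64,82]],"sxn":[[59,37,92,42,4],{"fu":32,"kd":13,"vj":68},{"dyq":31,"vzm":58},[16,61]]}
After op 6 (remove /cwa/2): {"cix":[{"f":72,"ill":9,"n":79,"wbx":6,"xh":70},[10,54]],"cwa":[[30,58,73,88,24],[46,67,81,51],[95,64,82]],"sxn":[[59,37,92,42,4],{"fu":32,"kd":13,"vj":68},{"dyq":31,"vzm":58},[16,61]]}
After op 7 (replace /sxn/1/fu 86): {"cix":[{"f":72,"ill":9,"n":79,"wbx":6,"xh":70},[10,54]],"cwa":[[30,58,73,88,24],[46,67,81,51],[95,64,82]],"sxn":[[59,37,92,42,4],{"fu":86,"kd":13,"vj":68},{"dyq":31,"vzm":58},[16,61]]}
After op 8 (replace /cwa/0/2 90): {"cix":[{"f":72,"ill":9,"n":79,"wbx":6,"xh":70},[10,54]],"cwa":[[30,58,90,88,24],[46,67,81,51],[95,64,82]],"sxn":[[59,37,92,42,4],{"fu":86,"kd":13,"vj":68},{"dyq":31,"vzm":58},[16,61]]}
After op 9 (replace /cix/1/1 49): {"cix":[{"f":72,"ill":9,"n":79,"wbx":6,"xh":70},[10,49]],"cwa":[[30,58,90,88,24],[46,67,81,51],[95,64,82]],"sxn":[[59,37,92,42,4],{"fu":86,"kd":13,"vj":68},{"dyq":31,"vzm":58},[16,61]]}
After op 10 (remove /sxn/3/1): {"cix":[{"f":72,"ill":9,"n":79,"wbx":6,"xh":70},[10,49]],"cwa":[[30,58,90,88,24],[46,67,81,51],[95,64,82]],"sxn":[[59,37,92,42,4],{"fu":86,"kd":13,"vj":68},{"dyq":31,"vzm":58},[16]]}
After op 11 (replace /cwa/1/1 26): {"cix":[{"f":72,"ill":9,"n":79,"wbx":6,"xh":70},[10,49]],"cwa":[[30,58,90,88,24],[46,26,81,51],[95,64,82]],"sxn":[[59,37,92,42,4],{"fu":86,"kd":13,"vj":68},{"dyq":31,"vzm":58},[16]]}
After op 12 (add /cix/1/2 1): {"cix":[{"f":72,"ill":9,"n":79,"wbx":6,"xh":70},[10,49,1]],"cwa":[[30,58,90,88,24],[46,26,81,51],[95,64,82]],"sxn":[[59,37,92,42,4],{"fu":86,"kd":13,"vj":68},{"dyq":31,"vzm":58},[16]]}
After op 13 (replace /sxn/1/vj 17): {"cix":[{"f":72,"ill":9,"n":79,"wbx":6,"xh":70},[10,49,1]],"cwa":[[30,58,90,88,24],[46,26,81,51],[95,64,82]],"sxn":[[59,37,92,42,4],{"fu":86,"kd":13,"vj":17},{"dyq":31,"vzm":58},[16]]}
After op 14 (add /cix/2 61): {"cix":[{"f":72,"ill":9,"n":79,"wbx":6,"xh":70},[10,49,1],61],"cwa":[[30,58,90,88,24],[46,26,81,51],[95,64,82]],"sxn":[[59,37,92,42,4],{"fu":86,"kd":13,"vj":17},{"dyq":31,"vzm":58},[16]]}
After op 15 (remove /cwa/0): {"cix":[{"f":72,"ill":9,"n":79,"wbx":6,"xh":70},[10,49,1],61],"cwa":[[46,26,81,51],[95,64,82]],"sxn":[[59,37,92,42,4],{"fu":86,"kd":13,"vj":17},{"dyq":31,"vzm":58},[16]]}
After op 16 (replace /cwa/0/0 11): {"cix":[{"f":72,"ill":9,"n":79,"wbx":6,"xh":70},[10,49,1],61],"cwa":[[11,26,81,51],[95,64,82]],"sxn":[[59,37,92,42,4],{"fu":86,"kd":13,"vj":17},{"dyq":31,"vzm":58},[16]]}
After op 17 (replace /sxn/1/vj 27): {"cix":[{"f":72,"ill":9,"n":79,"wbx":6,"xh":70},[10,49,1],61],"cwa":[[11,26,81,51],[95,64,82]],"sxn":[[59,37,92,42,4],{"fu":86,"kd":13,"vj":27},{"dyq":31,"vzm":58},[16]]}
After op 18 (remove /sxn/0): {"cix":[{"f":72,"ill":9,"n":79,"wbx":6,"xh":70},[10,49,1],61],"cwa":[[11,26,81,51],[95,64,82]],"sxn":[{"fu":86,"kd":13,"vj":27},{"dyq":31,"vzm":58},[16]]}
After op 19 (replace /cix/0/n 81): {"cix":[{"f":72,"ill":9,"n":81,"wbx":6,"xh":70},[10,49,1],61],"cwa":[[11,26,81,51],[95,64,82]],"sxn":[{"fu":86,"kd":13,"vj":27},{"dyq":31,"vzm":58},[16]]}
After op 20 (replace /sxn/1/dyq 58): {"cix":[{"f":72,"ill":9,"n":81,"wbx":6,"xh":70},[10,49,1],61],"cwa":[[11,26,81,51],[95,64,82]],"sxn":[{"fu":86,"kd":13,"vj":27},{"dyq":58,"vzm":58},[16]]}
After op 21 (replace /cix 43): {"cix":43,"cwa":[[11,26,81,51],[95,64,82]],"sxn":[{"fu":86,"kd":13,"vj":27},{"dyq":58,"vzm":58},[16]]}
After op 22 (add /sy 42): {"cix":43,"cwa":[[11,26,81,51],[95,64,82]],"sxn":[{"fu":86,"kd":13,"vj":27},{"dyq":58,"vzm":58},[16]],"sy":42}
After op 23 (add /la 42): {"cix":43,"cwa":[[11,26,81,51],[95,64,82]],"la":42,"sxn":[{"fu":86,"kd":13,"vj":27},{"dyq":58,"vzm":58},[16]],"sy":42}
Size at path /sxn/2: 1

Answer: 1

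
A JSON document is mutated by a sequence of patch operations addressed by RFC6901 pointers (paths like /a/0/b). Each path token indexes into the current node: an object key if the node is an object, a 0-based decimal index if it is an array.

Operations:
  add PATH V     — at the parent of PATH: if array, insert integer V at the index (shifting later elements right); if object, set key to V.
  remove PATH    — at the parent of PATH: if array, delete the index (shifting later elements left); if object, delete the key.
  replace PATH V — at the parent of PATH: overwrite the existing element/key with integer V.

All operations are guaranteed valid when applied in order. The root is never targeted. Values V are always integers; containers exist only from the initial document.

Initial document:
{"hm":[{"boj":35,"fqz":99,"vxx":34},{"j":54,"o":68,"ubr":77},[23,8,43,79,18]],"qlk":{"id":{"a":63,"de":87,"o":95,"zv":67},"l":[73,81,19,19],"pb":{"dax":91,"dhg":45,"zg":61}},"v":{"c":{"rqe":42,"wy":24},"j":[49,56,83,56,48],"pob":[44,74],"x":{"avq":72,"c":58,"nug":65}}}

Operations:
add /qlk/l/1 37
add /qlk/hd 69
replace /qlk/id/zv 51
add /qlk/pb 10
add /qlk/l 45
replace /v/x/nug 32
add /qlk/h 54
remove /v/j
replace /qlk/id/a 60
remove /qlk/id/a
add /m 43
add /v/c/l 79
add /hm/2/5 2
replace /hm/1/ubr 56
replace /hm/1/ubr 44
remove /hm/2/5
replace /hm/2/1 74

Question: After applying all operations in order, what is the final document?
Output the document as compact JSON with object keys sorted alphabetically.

Answer: {"hm":[{"boj":35,"fqz":99,"vxx":34},{"j":54,"o":68,"ubr":44},[23,74,43,79,18]],"m":43,"qlk":{"h":54,"hd":69,"id":{"de":87,"o":95,"zv":51},"l":45,"pb":10},"v":{"c":{"l":79,"rqe":42,"wy":24},"pob":[44,74],"x":{"avq":72,"c":58,"nug":32}}}

Derivation:
After op 1 (add /qlk/l/1 37): {"hm":[{"boj":35,"fqz":99,"vxx":34},{"j":54,"o":68,"ubr":77},[23,8,43,79,18]],"qlk":{"id":{"a":63,"de":87,"o":95,"zv":67},"l":[73,37,81,19,19],"pb":{"dax":91,"dhg":45,"zg":61}},"v":{"c":{"rqe":42,"wy":24},"j":[49,56,83,56,48],"pob":[44,74],"x":{"avq":72,"c":58,"nug":65}}}
After op 2 (add /qlk/hd 69): {"hm":[{"boj":35,"fqz":99,"vxx":34},{"j":54,"o":68,"ubr":77},[23,8,43,79,18]],"qlk":{"hd":69,"id":{"a":63,"de":87,"o":95,"zv":67},"l":[73,37,81,19,19],"pb":{"dax":91,"dhg":45,"zg":61}},"v":{"c":{"rqe":42,"wy":24},"j":[49,56,83,56,48],"pob":[44,74],"x":{"avq":72,"c":58,"nug":65}}}
After op 3 (replace /qlk/id/zv 51): {"hm":[{"boj":35,"fqz":99,"vxx":34},{"j":54,"o":68,"ubr":77},[23,8,43,79,18]],"qlk":{"hd":69,"id":{"a":63,"de":87,"o":95,"zv":51},"l":[73,37,81,19,19],"pb":{"dax":91,"dhg":45,"zg":61}},"v":{"c":{"rqe":42,"wy":24},"j":[49,56,83,56,48],"pob":[44,74],"x":{"avq":72,"c":58,"nug":65}}}
After op 4 (add /qlk/pb 10): {"hm":[{"boj":35,"fqz":99,"vxx":34},{"j":54,"o":68,"ubr":77},[23,8,43,79,18]],"qlk":{"hd":69,"id":{"a":63,"de":87,"o":95,"zv":51},"l":[73,37,81,19,19],"pb":10},"v":{"c":{"rqe":42,"wy":24},"j":[49,56,83,56,48],"pob":[44,74],"x":{"avq":72,"c":58,"nug":65}}}
After op 5 (add /qlk/l 45): {"hm":[{"boj":35,"fqz":99,"vxx":34},{"j":54,"o":68,"ubr":77},[23,8,43,79,18]],"qlk":{"hd":69,"id":{"a":63,"de":87,"o":95,"zv":51},"l":45,"pb":10},"v":{"c":{"rqe":42,"wy":24},"j":[49,56,83,56,48],"pob":[44,74],"x":{"avq":72,"c":58,"nug":65}}}
After op 6 (replace /v/x/nug 32): {"hm":[{"boj":35,"fqz":99,"vxx":34},{"j":54,"o":68,"ubr":77},[23,8,43,79,18]],"qlk":{"hd":69,"id":{"a":63,"de":87,"o":95,"zv":51},"l":45,"pb":10},"v":{"c":{"rqe":42,"wy":24},"j":[49,56,83,56,48],"pob":[44,74],"x":{"avq":72,"c":58,"nug":32}}}
After op 7 (add /qlk/h 54): {"hm":[{"boj":35,"fqz":99,"vxx":34},{"j":54,"o":68,"ubr":77},[23,8,43,79,18]],"qlk":{"h":54,"hd":69,"id":{"a":63,"de":87,"o":95,"zv":51},"l":45,"pb":10},"v":{"c":{"rqe":42,"wy":24},"j":[49,56,83,56,48],"pob":[44,74],"x":{"avq":72,"c":58,"nug":32}}}
After op 8 (remove /v/j): {"hm":[{"boj":35,"fqz":99,"vxx":34},{"j":54,"o":68,"ubr":77},[23,8,43,79,18]],"qlk":{"h":54,"hd":69,"id":{"a":63,"de":87,"o":95,"zv":51},"l":45,"pb":10},"v":{"c":{"rqe":42,"wy":24},"pob":[44,74],"x":{"avq":72,"c":58,"nug":32}}}
After op 9 (replace /qlk/id/a 60): {"hm":[{"boj":35,"fqz":99,"vxx":34},{"j":54,"o":68,"ubr":77},[23,8,43,79,18]],"qlk":{"h":54,"hd":69,"id":{"a":60,"de":87,"o":95,"zv":51},"l":45,"pb":10},"v":{"c":{"rqe":42,"wy":24},"pob":[44,74],"x":{"avq":72,"c":58,"nug":32}}}
After op 10 (remove /qlk/id/a): {"hm":[{"boj":35,"fqz":99,"vxx":34},{"j":54,"o":68,"ubr":77},[23,8,43,79,18]],"qlk":{"h":54,"hd":69,"id":{"de":87,"o":95,"zv":51},"l":45,"pb":10},"v":{"c":{"rqe":42,"wy":24},"pob":[44,74],"x":{"avq":72,"c":58,"nug":32}}}
After op 11 (add /m 43): {"hm":[{"boj":35,"fqz":99,"vxx":34},{"j":54,"o":68,"ubr":77},[23,8,43,79,18]],"m":43,"qlk":{"h":54,"hd":69,"id":{"de":87,"o":95,"zv":51},"l":45,"pb":10},"v":{"c":{"rqe":42,"wy":24},"pob":[44,74],"x":{"avq":72,"c":58,"nug":32}}}
After op 12 (add /v/c/l 79): {"hm":[{"boj":35,"fqz":99,"vxx":34},{"j":54,"o":68,"ubr":77},[23,8,43,79,18]],"m":43,"qlk":{"h":54,"hd":69,"id":{"de":87,"o":95,"zv":51},"l":45,"pb":10},"v":{"c":{"l":79,"rqe":42,"wy":24},"pob":[44,74],"x":{"avq":72,"c":58,"nug":32}}}
After op 13 (add /hm/2/5 2): {"hm":[{"boj":35,"fqz":99,"vxx":34},{"j":54,"o":68,"ubr":77},[23,8,43,79,18,2]],"m":43,"qlk":{"h":54,"hd":69,"id":{"de":87,"o":95,"zv":51},"l":45,"pb":10},"v":{"c":{"l":79,"rqe":42,"wy":24},"pob":[44,74],"x":{"avq":72,"c":58,"nug":32}}}
After op 14 (replace /hm/1/ubr 56): {"hm":[{"boj":35,"fqz":99,"vxx":34},{"j":54,"o":68,"ubr":56},[23,8,43,79,18,2]],"m":43,"qlk":{"h":54,"hd":69,"id":{"de":87,"o":95,"zv":51},"l":45,"pb":10},"v":{"c":{"l":79,"rqe":42,"wy":24},"pob":[44,74],"x":{"avq":72,"c":58,"nug":32}}}
After op 15 (replace /hm/1/ubr 44): {"hm":[{"boj":35,"fqz":99,"vxx":34},{"j":54,"o":68,"ubr":44},[23,8,43,79,18,2]],"m":43,"qlk":{"h":54,"hd":69,"id":{"de":87,"o":95,"zv":51},"l":45,"pb":10},"v":{"c":{"l":79,"rqe":42,"wy":24},"pob":[44,74],"x":{"avq":72,"c":58,"nug":32}}}
After op 16 (remove /hm/2/5): {"hm":[{"boj":35,"fqz":99,"vxx":34},{"j":54,"o":68,"ubr":44},[23,8,43,79,18]],"m":43,"qlk":{"h":54,"hd":69,"id":{"de":87,"o":95,"zv":51},"l":45,"pb":10},"v":{"c":{"l":79,"rqe":42,"wy":24},"pob":[44,74],"x":{"avq":72,"c":58,"nug":32}}}
After op 17 (replace /hm/2/1 74): {"hm":[{"boj":35,"fqz":99,"vxx":34},{"j":54,"o":68,"ubr":44},[23,74,43,79,18]],"m":43,"qlk":{"h":54,"hd":69,"id":{"de":87,"o":95,"zv":51},"l":45,"pb":10},"v":{"c":{"l":79,"rqe":42,"wy":24},"pob":[44,74],"x":{"avq":72,"c":58,"nug":32}}}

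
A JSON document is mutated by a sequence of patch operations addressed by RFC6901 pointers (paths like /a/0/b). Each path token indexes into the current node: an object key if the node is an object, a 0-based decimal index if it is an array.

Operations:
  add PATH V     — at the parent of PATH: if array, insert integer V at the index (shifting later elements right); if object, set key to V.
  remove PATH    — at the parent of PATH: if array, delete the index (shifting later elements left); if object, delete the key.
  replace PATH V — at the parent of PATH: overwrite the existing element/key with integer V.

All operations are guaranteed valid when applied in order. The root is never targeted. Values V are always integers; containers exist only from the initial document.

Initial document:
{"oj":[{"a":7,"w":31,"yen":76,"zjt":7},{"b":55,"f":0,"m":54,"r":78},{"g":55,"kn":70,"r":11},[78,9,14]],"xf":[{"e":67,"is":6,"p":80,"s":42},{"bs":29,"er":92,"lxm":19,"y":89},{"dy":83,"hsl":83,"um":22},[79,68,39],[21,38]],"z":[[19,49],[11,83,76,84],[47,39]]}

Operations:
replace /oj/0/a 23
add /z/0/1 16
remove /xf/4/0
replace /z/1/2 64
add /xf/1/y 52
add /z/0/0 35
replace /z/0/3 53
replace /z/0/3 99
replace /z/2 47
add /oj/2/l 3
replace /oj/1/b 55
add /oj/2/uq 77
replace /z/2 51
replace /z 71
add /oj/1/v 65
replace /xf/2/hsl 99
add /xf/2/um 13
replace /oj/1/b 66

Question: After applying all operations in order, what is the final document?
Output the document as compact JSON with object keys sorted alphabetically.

Answer: {"oj":[{"a":23,"w":31,"yen":76,"zjt":7},{"b":66,"f":0,"m":54,"r":78,"v":65},{"g":55,"kn":70,"l":3,"r":11,"uq":77},[78,9,14]],"xf":[{"e":67,"is":6,"p":80,"s":42},{"bs":29,"er":92,"lxm":19,"y":52},{"dy":83,"hsl":99,"um":13},[79,68,39],[38]],"z":71}

Derivation:
After op 1 (replace /oj/0/a 23): {"oj":[{"a":23,"w":31,"yen":76,"zjt":7},{"b":55,"f":0,"m":54,"r":78},{"g":55,"kn":70,"r":11},[78,9,14]],"xf":[{"e":67,"is":6,"p":80,"s":42},{"bs":29,"er":92,"lxm":19,"y":89},{"dy":83,"hsl":83,"um":22},[79,68,39],[21,38]],"z":[[19,49],[11,83,76,84],[47,39]]}
After op 2 (add /z/0/1 16): {"oj":[{"a":23,"w":31,"yen":76,"zjt":7},{"b":55,"f":0,"m":54,"r":78},{"g":55,"kn":70,"r":11},[78,9,14]],"xf":[{"e":67,"is":6,"p":80,"s":42},{"bs":29,"er":92,"lxm":19,"y":89},{"dy":83,"hsl":83,"um":22},[79,68,39],[21,38]],"z":[[19,16,49],[11,83,76,84],[47,39]]}
After op 3 (remove /xf/4/0): {"oj":[{"a":23,"w":31,"yen":76,"zjt":7},{"b":55,"f":0,"m":54,"r":78},{"g":55,"kn":70,"r":11},[78,9,14]],"xf":[{"e":67,"is":6,"p":80,"s":42},{"bs":29,"er":92,"lxm":19,"y":89},{"dy":83,"hsl":83,"um":22},[79,68,39],[38]],"z":[[19,16,49],[11,83,76,84],[47,39]]}
After op 4 (replace /z/1/2 64): {"oj":[{"a":23,"w":31,"yen":76,"zjt":7},{"b":55,"f":0,"m":54,"r":78},{"g":55,"kn":70,"r":11},[78,9,14]],"xf":[{"e":67,"is":6,"p":80,"s":42},{"bs":29,"er":92,"lxm":19,"y":89},{"dy":83,"hsl":83,"um":22},[79,68,39],[38]],"z":[[19,16,49],[11,83,64,84],[47,39]]}
After op 5 (add /xf/1/y 52): {"oj":[{"a":23,"w":31,"yen":76,"zjt":7},{"b":55,"f":0,"m":54,"r":78},{"g":55,"kn":70,"r":11},[78,9,14]],"xf":[{"e":67,"is":6,"p":80,"s":42},{"bs":29,"er":92,"lxm":19,"y":52},{"dy":83,"hsl":83,"um":22},[79,68,39],[38]],"z":[[19,16,49],[11,83,64,84],[47,39]]}
After op 6 (add /z/0/0 35): {"oj":[{"a":23,"w":31,"yen":76,"zjt":7},{"b":55,"f":0,"m":54,"r":78},{"g":55,"kn":70,"r":11},[78,9,14]],"xf":[{"e":67,"is":6,"p":80,"s":42},{"bs":29,"er":92,"lxm":19,"y":52},{"dy":83,"hsl":83,"um":22},[79,68,39],[38]],"z":[[35,19,16,49],[11,83,64,84],[47,39]]}
After op 7 (replace /z/0/3 53): {"oj":[{"a":23,"w":31,"yen":76,"zjt":7},{"b":55,"f":0,"m":54,"r":78},{"g":55,"kn":70,"r":11},[78,9,14]],"xf":[{"e":67,"is":6,"p":80,"s":42},{"bs":29,"er":92,"lxm":19,"y":52},{"dy":83,"hsl":83,"um":22},[79,68,39],[38]],"z":[[35,19,16,53],[11,83,64,84],[47,39]]}
After op 8 (replace /z/0/3 99): {"oj":[{"a":23,"w":31,"yen":76,"zjt":7},{"b":55,"f":0,"m":54,"r":78},{"g":55,"kn":70,"r":11},[78,9,14]],"xf":[{"e":67,"is":6,"p":80,"s":42},{"bs":29,"er":92,"lxm":19,"y":52},{"dy":83,"hsl":83,"um":22},[79,68,39],[38]],"z":[[35,19,16,99],[11,83,64,84],[47,39]]}
After op 9 (replace /z/2 47): {"oj":[{"a":23,"w":31,"yen":76,"zjt":7},{"b":55,"f":0,"m":54,"r":78},{"g":55,"kn":70,"r":11},[78,9,14]],"xf":[{"e":67,"is":6,"p":80,"s":42},{"bs":29,"er":92,"lxm":19,"y":52},{"dy":83,"hsl":83,"um":22},[79,68,39],[38]],"z":[[35,19,16,99],[11,83,64,84],47]}
After op 10 (add /oj/2/l 3): {"oj":[{"a":23,"w":31,"yen":76,"zjt":7},{"b":55,"f":0,"m":54,"r":78},{"g":55,"kn":70,"l":3,"r":11},[78,9,14]],"xf":[{"e":67,"is":6,"p":80,"s":42},{"bs":29,"er":92,"lxm":19,"y":52},{"dy":83,"hsl":83,"um":22},[79,68,39],[38]],"z":[[35,19,16,99],[11,83,64,84],47]}
After op 11 (replace /oj/1/b 55): {"oj":[{"a":23,"w":31,"yen":76,"zjt":7},{"b":55,"f":0,"m":54,"r":78},{"g":55,"kn":70,"l":3,"r":11},[78,9,14]],"xf":[{"e":67,"is":6,"p":80,"s":42},{"bs":29,"er":92,"lxm":19,"y":52},{"dy":83,"hsl":83,"um":22},[79,68,39],[38]],"z":[[35,19,16,99],[11,83,64,84],47]}
After op 12 (add /oj/2/uq 77): {"oj":[{"a":23,"w":31,"yen":76,"zjt":7},{"b":55,"f":0,"m":54,"r":78},{"g":55,"kn":70,"l":3,"r":11,"uq":77},[78,9,14]],"xf":[{"e":67,"is":6,"p":80,"s":42},{"bs":29,"er":92,"lxm":19,"y":52},{"dy":83,"hsl":83,"um":22},[79,68,39],[38]],"z":[[35,19,16,99],[11,83,64,84],47]}
After op 13 (replace /z/2 51): {"oj":[{"a":23,"w":31,"yen":76,"zjt":7},{"b":55,"f":0,"m":54,"r":78},{"g":55,"kn":70,"l":3,"r":11,"uq":77},[78,9,14]],"xf":[{"e":67,"is":6,"p":80,"s":42},{"bs":29,"er":92,"lxm":19,"y":52},{"dy":83,"hsl":83,"um":22},[79,68,39],[38]],"z":[[35,19,16,99],[11,83,64,84],51]}
After op 14 (replace /z 71): {"oj":[{"a":23,"w":31,"yen":76,"zjt":7},{"b":55,"f":0,"m":54,"r":78},{"g":55,"kn":70,"l":3,"r":11,"uq":77},[78,9,14]],"xf":[{"e":67,"is":6,"p":80,"s":42},{"bs":29,"er":92,"lxm":19,"y":52},{"dy":83,"hsl":83,"um":22},[79,68,39],[38]],"z":71}
After op 15 (add /oj/1/v 65): {"oj":[{"a":23,"w":31,"yen":76,"zjt":7},{"b":55,"f":0,"m":54,"r":78,"v":65},{"g":55,"kn":70,"l":3,"r":11,"uq":77},[78,9,14]],"xf":[{"e":67,"is":6,"p":80,"s":42},{"bs":29,"er":92,"lxm":19,"y":52},{"dy":83,"hsl":83,"um":22},[79,68,39],[38]],"z":71}
After op 16 (replace /xf/2/hsl 99): {"oj":[{"a":23,"w":31,"yen":76,"zjt":7},{"b":55,"f":0,"m":54,"r":78,"v":65},{"g":55,"kn":70,"l":3,"r":11,"uq":77},[78,9,14]],"xf":[{"e":67,"is":6,"p":80,"s":42},{"bs":29,"er":92,"lxm":19,"y":52},{"dy":83,"hsl":99,"um":22},[79,68,39],[38]],"z":71}
After op 17 (add /xf/2/um 13): {"oj":[{"a":23,"w":31,"yen":76,"zjt":7},{"b":55,"f":0,"m":54,"r":78,"v":65},{"g":55,"kn":70,"l":3,"r":11,"uq":77},[78,9,14]],"xf":[{"e":67,"is":6,"p":80,"s":42},{"bs":29,"er":92,"lxm":19,"y":52},{"dy":83,"hsl":99,"um":13},[79,68,39],[38]],"z":71}
After op 18 (replace /oj/1/b 66): {"oj":[{"a":23,"w":31,"yen":76,"zjt":7},{"b":66,"f":0,"m":54,"r":78,"v":65},{"g":55,"kn":70,"l":3,"r":11,"uq":77},[78,9,14]],"xf":[{"e":67,"is":6,"p":80,"s":42},{"bs":29,"er":92,"lxm":19,"y":52},{"dy":83,"hsl":99,"um":13},[79,68,39],[38]],"z":71}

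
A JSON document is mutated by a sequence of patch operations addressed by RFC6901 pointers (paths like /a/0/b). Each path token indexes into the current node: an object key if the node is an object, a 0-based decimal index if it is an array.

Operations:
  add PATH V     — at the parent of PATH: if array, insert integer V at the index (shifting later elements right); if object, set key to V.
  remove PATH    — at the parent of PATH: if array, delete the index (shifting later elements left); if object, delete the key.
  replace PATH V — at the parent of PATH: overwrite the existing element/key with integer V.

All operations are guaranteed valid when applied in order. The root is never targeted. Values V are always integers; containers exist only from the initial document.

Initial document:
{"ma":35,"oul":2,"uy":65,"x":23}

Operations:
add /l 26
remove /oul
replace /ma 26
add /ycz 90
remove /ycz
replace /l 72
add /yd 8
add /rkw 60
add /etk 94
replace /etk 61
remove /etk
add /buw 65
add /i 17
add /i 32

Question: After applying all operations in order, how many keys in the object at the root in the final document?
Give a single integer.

After op 1 (add /l 26): {"l":26,"ma":35,"oul":2,"uy":65,"x":23}
After op 2 (remove /oul): {"l":26,"ma":35,"uy":65,"x":23}
After op 3 (replace /ma 26): {"l":26,"ma":26,"uy":65,"x":23}
After op 4 (add /ycz 90): {"l":26,"ma":26,"uy":65,"x":23,"ycz":90}
After op 5 (remove /ycz): {"l":26,"ma":26,"uy":65,"x":23}
After op 6 (replace /l 72): {"l":72,"ma":26,"uy":65,"x":23}
After op 7 (add /yd 8): {"l":72,"ma":26,"uy":65,"x":23,"yd":8}
After op 8 (add /rkw 60): {"l":72,"ma":26,"rkw":60,"uy":65,"x":23,"yd":8}
After op 9 (add /etk 94): {"etk":94,"l":72,"ma":26,"rkw":60,"uy":65,"x":23,"yd":8}
After op 10 (replace /etk 61): {"etk":61,"l":72,"ma":26,"rkw":60,"uy":65,"x":23,"yd":8}
After op 11 (remove /etk): {"l":72,"ma":26,"rkw":60,"uy":65,"x":23,"yd":8}
After op 12 (add /buw 65): {"buw":65,"l":72,"ma":26,"rkw":60,"uy":65,"x":23,"yd":8}
After op 13 (add /i 17): {"buw":65,"i":17,"l":72,"ma":26,"rkw":60,"uy":65,"x":23,"yd":8}
After op 14 (add /i 32): {"buw":65,"i":32,"l":72,"ma":26,"rkw":60,"uy":65,"x":23,"yd":8}
Size at the root: 8

Answer: 8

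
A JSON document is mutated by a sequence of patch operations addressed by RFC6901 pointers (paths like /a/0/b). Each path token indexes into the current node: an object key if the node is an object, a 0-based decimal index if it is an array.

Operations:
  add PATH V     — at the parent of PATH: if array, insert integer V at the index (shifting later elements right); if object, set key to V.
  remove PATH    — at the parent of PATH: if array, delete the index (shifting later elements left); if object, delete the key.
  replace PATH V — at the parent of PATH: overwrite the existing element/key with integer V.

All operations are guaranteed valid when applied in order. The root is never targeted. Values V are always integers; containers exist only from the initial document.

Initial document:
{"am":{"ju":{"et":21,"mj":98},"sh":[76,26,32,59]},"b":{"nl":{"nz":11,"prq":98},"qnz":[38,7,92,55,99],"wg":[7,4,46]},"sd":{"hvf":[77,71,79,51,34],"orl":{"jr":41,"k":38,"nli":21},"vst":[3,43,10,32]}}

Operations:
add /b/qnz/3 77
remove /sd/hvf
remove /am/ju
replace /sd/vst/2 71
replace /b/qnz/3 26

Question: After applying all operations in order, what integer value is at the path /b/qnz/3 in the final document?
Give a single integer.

Answer: 26

Derivation:
After op 1 (add /b/qnz/3 77): {"am":{"ju":{"et":21,"mj":98},"sh":[76,26,32,59]},"b":{"nl":{"nz":11,"prq":98},"qnz":[38,7,92,77,55,99],"wg":[7,4,46]},"sd":{"hvf":[77,71,79,51,34],"orl":{"jr":41,"k":38,"nli":21},"vst":[3,43,10,32]}}
After op 2 (remove /sd/hvf): {"am":{"ju":{"et":21,"mj":98},"sh":[76,26,32,59]},"b":{"nl":{"nz":11,"prq":98},"qnz":[38,7,92,77,55,99],"wg":[7,4,46]},"sd":{"orl":{"jr":41,"k":38,"nli":21},"vst":[3,43,10,32]}}
After op 3 (remove /am/ju): {"am":{"sh":[76,26,32,59]},"b":{"nl":{"nz":11,"prq":98},"qnz":[38,7,92,77,55,99],"wg":[7,4,46]},"sd":{"orl":{"jr":41,"k":38,"nli":21},"vst":[3,43,10,32]}}
After op 4 (replace /sd/vst/2 71): {"am":{"sh":[76,26,32,59]},"b":{"nl":{"nz":11,"prq":98},"qnz":[38,7,92,77,55,99],"wg":[7,4,46]},"sd":{"orl":{"jr":41,"k":38,"nli":21},"vst":[3,43,71,32]}}
After op 5 (replace /b/qnz/3 26): {"am":{"sh":[76,26,32,59]},"b":{"nl":{"nz":11,"prq":98},"qnz":[38,7,92,26,55,99],"wg":[7,4,46]},"sd":{"orl":{"jr":41,"k":38,"nli":21},"vst":[3,43,71,32]}}
Value at /b/qnz/3: 26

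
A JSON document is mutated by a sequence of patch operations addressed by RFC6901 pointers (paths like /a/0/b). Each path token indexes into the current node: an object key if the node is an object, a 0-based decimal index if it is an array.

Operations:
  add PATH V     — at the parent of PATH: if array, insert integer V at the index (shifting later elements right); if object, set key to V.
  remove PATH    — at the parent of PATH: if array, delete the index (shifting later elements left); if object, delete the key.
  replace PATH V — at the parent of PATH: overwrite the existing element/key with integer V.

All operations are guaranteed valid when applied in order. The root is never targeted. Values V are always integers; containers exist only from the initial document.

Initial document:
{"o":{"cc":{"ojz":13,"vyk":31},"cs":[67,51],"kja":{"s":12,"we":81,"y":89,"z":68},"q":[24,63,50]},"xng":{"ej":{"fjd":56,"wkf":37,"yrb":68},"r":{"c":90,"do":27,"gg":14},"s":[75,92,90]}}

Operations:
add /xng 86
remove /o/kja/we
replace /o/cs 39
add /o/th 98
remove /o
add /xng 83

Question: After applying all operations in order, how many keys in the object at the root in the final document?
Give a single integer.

After op 1 (add /xng 86): {"o":{"cc":{"ojz":13,"vyk":31},"cs":[67,51],"kja":{"s":12,"we":81,"y":89,"z":68},"q":[24,63,50]},"xng":86}
After op 2 (remove /o/kja/we): {"o":{"cc":{"ojz":13,"vyk":31},"cs":[67,51],"kja":{"s":12,"y":89,"z":68},"q":[24,63,50]},"xng":86}
After op 3 (replace /o/cs 39): {"o":{"cc":{"ojz":13,"vyk":31},"cs":39,"kja":{"s":12,"y":89,"z":68},"q":[24,63,50]},"xng":86}
After op 4 (add /o/th 98): {"o":{"cc":{"ojz":13,"vyk":31},"cs":39,"kja":{"s":12,"y":89,"z":68},"q":[24,63,50],"th":98},"xng":86}
After op 5 (remove /o): {"xng":86}
After op 6 (add /xng 83): {"xng":83}
Size at the root: 1

Answer: 1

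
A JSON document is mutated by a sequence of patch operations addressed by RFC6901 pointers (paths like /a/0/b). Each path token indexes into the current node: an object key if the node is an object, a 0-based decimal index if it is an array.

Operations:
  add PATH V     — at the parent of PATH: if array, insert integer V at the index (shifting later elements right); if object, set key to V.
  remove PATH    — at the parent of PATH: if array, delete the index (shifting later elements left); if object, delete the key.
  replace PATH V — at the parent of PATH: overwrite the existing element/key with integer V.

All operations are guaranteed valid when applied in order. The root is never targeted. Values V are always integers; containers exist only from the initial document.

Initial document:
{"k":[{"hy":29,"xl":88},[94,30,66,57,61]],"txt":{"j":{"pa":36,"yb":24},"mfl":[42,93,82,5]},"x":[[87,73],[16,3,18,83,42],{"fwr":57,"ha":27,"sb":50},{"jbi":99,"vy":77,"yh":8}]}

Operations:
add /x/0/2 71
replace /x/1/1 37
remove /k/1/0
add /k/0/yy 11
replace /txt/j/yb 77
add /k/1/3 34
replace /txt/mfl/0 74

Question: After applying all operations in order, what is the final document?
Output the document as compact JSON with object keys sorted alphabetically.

Answer: {"k":[{"hy":29,"xl":88,"yy":11},[30,66,57,34,61]],"txt":{"j":{"pa":36,"yb":77},"mfl":[74,93,82,5]},"x":[[87,73,71],[16,37,18,83,42],{"fwr":57,"ha":27,"sb":50},{"jbi":99,"vy":77,"yh":8}]}

Derivation:
After op 1 (add /x/0/2 71): {"k":[{"hy":29,"xl":88},[94,30,66,57,61]],"txt":{"j":{"pa":36,"yb":24},"mfl":[42,93,82,5]},"x":[[87,73,71],[16,3,18,83,42],{"fwr":57,"ha":27,"sb":50},{"jbi":99,"vy":77,"yh":8}]}
After op 2 (replace /x/1/1 37): {"k":[{"hy":29,"xl":88},[94,30,66,57,61]],"txt":{"j":{"pa":36,"yb":24},"mfl":[42,93,82,5]},"x":[[87,73,71],[16,37,18,83,42],{"fwr":57,"ha":27,"sb":50},{"jbi":99,"vy":77,"yh":8}]}
After op 3 (remove /k/1/0): {"k":[{"hy":29,"xl":88},[30,66,57,61]],"txt":{"j":{"pa":36,"yb":24},"mfl":[42,93,82,5]},"x":[[87,73,71],[16,37,18,83,42],{"fwr":57,"ha":27,"sb":50},{"jbi":99,"vy":77,"yh":8}]}
After op 4 (add /k/0/yy 11): {"k":[{"hy":29,"xl":88,"yy":11},[30,66,57,61]],"txt":{"j":{"pa":36,"yb":24},"mfl":[42,93,82,5]},"x":[[87,73,71],[16,37,18,83,42],{"fwr":57,"ha":27,"sb":50},{"jbi":99,"vy":77,"yh":8}]}
After op 5 (replace /txt/j/yb 77): {"k":[{"hy":29,"xl":88,"yy":11},[30,66,57,61]],"txt":{"j":{"pa":36,"yb":77},"mfl":[42,93,82,5]},"x":[[87,73,71],[16,37,18,83,42],{"fwr":57,"ha":27,"sb":50},{"jbi":99,"vy":77,"yh":8}]}
After op 6 (add /k/1/3 34): {"k":[{"hy":29,"xl":88,"yy":11},[30,66,57,34,61]],"txt":{"j":{"pa":36,"yb":77},"mfl":[42,93,82,5]},"x":[[87,73,71],[16,37,18,83,42],{"fwr":57,"ha":27,"sb":50},{"jbi":99,"vy":77,"yh":8}]}
After op 7 (replace /txt/mfl/0 74): {"k":[{"hy":29,"xl":88,"yy":11},[30,66,57,34,61]],"txt":{"j":{"pa":36,"yb":77},"mfl":[74,93,82,5]},"x":[[87,73,71],[16,37,18,83,42],{"fwr":57,"ha":27,"sb":50},{"jbi":99,"vy":77,"yh":8}]}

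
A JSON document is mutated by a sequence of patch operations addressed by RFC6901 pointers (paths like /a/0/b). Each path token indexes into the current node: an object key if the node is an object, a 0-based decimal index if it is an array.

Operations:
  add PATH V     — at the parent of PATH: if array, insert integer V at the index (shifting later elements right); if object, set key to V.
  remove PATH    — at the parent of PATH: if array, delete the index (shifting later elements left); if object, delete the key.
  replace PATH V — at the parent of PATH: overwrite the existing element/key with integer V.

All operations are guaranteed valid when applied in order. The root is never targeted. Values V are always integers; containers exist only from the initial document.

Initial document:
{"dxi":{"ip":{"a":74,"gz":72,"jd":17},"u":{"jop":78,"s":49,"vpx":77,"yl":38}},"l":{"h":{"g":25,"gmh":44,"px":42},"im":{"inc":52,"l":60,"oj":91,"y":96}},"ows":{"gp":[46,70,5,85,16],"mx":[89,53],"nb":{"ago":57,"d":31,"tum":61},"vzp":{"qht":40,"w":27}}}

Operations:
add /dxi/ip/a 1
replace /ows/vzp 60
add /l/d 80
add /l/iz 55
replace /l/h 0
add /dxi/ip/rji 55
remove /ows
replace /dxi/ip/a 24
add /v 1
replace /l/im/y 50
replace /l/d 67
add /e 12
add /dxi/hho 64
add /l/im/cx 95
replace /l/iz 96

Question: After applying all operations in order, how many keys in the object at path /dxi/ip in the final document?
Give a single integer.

After op 1 (add /dxi/ip/a 1): {"dxi":{"ip":{"a":1,"gz":72,"jd":17},"u":{"jop":78,"s":49,"vpx":77,"yl":38}},"l":{"h":{"g":25,"gmh":44,"px":42},"im":{"inc":52,"l":60,"oj":91,"y":96}},"ows":{"gp":[46,70,5,85,16],"mx":[89,53],"nb":{"ago":57,"d":31,"tum":61},"vzp":{"qht":40,"w":27}}}
After op 2 (replace /ows/vzp 60): {"dxi":{"ip":{"a":1,"gz":72,"jd":17},"u":{"jop":78,"s":49,"vpx":77,"yl":38}},"l":{"h":{"g":25,"gmh":44,"px":42},"im":{"inc":52,"l":60,"oj":91,"y":96}},"ows":{"gp":[46,70,5,85,16],"mx":[89,53],"nb":{"ago":57,"d":31,"tum":61},"vzp":60}}
After op 3 (add /l/d 80): {"dxi":{"ip":{"a":1,"gz":72,"jd":17},"u":{"jop":78,"s":49,"vpx":77,"yl":38}},"l":{"d":80,"h":{"g":25,"gmh":44,"px":42},"im":{"inc":52,"l":60,"oj":91,"y":96}},"ows":{"gp":[46,70,5,85,16],"mx":[89,53],"nb":{"ago":57,"d":31,"tum":61},"vzp":60}}
After op 4 (add /l/iz 55): {"dxi":{"ip":{"a":1,"gz":72,"jd":17},"u":{"jop":78,"s":49,"vpx":77,"yl":38}},"l":{"d":80,"h":{"g":25,"gmh":44,"px":42},"im":{"inc":52,"l":60,"oj":91,"y":96},"iz":55},"ows":{"gp":[46,70,5,85,16],"mx":[89,53],"nb":{"ago":57,"d":31,"tum":61},"vzp":60}}
After op 5 (replace /l/h 0): {"dxi":{"ip":{"a":1,"gz":72,"jd":17},"u":{"jop":78,"s":49,"vpx":77,"yl":38}},"l":{"d":80,"h":0,"im":{"inc":52,"l":60,"oj":91,"y":96},"iz":55},"ows":{"gp":[46,70,5,85,16],"mx":[89,53],"nb":{"ago":57,"d":31,"tum":61},"vzp":60}}
After op 6 (add /dxi/ip/rji 55): {"dxi":{"ip":{"a":1,"gz":72,"jd":17,"rji":55},"u":{"jop":78,"s":49,"vpx":77,"yl":38}},"l":{"d":80,"h":0,"im":{"inc":52,"l":60,"oj":91,"y":96},"iz":55},"ows":{"gp":[46,70,5,85,16],"mx":[89,53],"nb":{"ago":57,"d":31,"tum":61},"vzp":60}}
After op 7 (remove /ows): {"dxi":{"ip":{"a":1,"gz":72,"jd":17,"rji":55},"u":{"jop":78,"s":49,"vpx":77,"yl":38}},"l":{"d":80,"h":0,"im":{"inc":52,"l":60,"oj":91,"y":96},"iz":55}}
After op 8 (replace /dxi/ip/a 24): {"dxi":{"ip":{"a":24,"gz":72,"jd":17,"rji":55},"u":{"jop":78,"s":49,"vpx":77,"yl":38}},"l":{"d":80,"h":0,"im":{"inc":52,"l":60,"oj":91,"y":96},"iz":55}}
After op 9 (add /v 1): {"dxi":{"ip":{"a":24,"gz":72,"jd":17,"rji":55},"u":{"jop":78,"s":49,"vpx":77,"yl":38}},"l":{"d":80,"h":0,"im":{"inc":52,"l":60,"oj":91,"y":96},"iz":55},"v":1}
After op 10 (replace /l/im/y 50): {"dxi":{"ip":{"a":24,"gz":72,"jd":17,"rji":55},"u":{"jop":78,"s":49,"vpx":77,"yl":38}},"l":{"d":80,"h":0,"im":{"inc":52,"l":60,"oj":91,"y":50},"iz":55},"v":1}
After op 11 (replace /l/d 67): {"dxi":{"ip":{"a":24,"gz":72,"jd":17,"rji":55},"u":{"jop":78,"s":49,"vpx":77,"yl":38}},"l":{"d":67,"h":0,"im":{"inc":52,"l":60,"oj":91,"y":50},"iz":55},"v":1}
After op 12 (add /e 12): {"dxi":{"ip":{"a":24,"gz":72,"jd":17,"rji":55},"u":{"jop":78,"s":49,"vpx":77,"yl":38}},"e":12,"l":{"d":67,"h":0,"im":{"inc":52,"l":60,"oj":91,"y":50},"iz":55},"v":1}
After op 13 (add /dxi/hho 64): {"dxi":{"hho":64,"ip":{"a":24,"gz":72,"jd":17,"rji":55},"u":{"jop":78,"s":49,"vpx":77,"yl":38}},"e":12,"l":{"d":67,"h":0,"im":{"inc":52,"l":60,"oj":91,"y":50},"iz":55},"v":1}
After op 14 (add /l/im/cx 95): {"dxi":{"hho":64,"ip":{"a":24,"gz":72,"jd":17,"rji":55},"u":{"jop":78,"s":49,"vpx":77,"yl":38}},"e":12,"l":{"d":67,"h":0,"im":{"cx":95,"inc":52,"l":60,"oj":91,"y":50},"iz":55},"v":1}
After op 15 (replace /l/iz 96): {"dxi":{"hho":64,"ip":{"a":24,"gz":72,"jd":17,"rji":55},"u":{"jop":78,"s":49,"vpx":77,"yl":38}},"e":12,"l":{"d":67,"h":0,"im":{"cx":95,"inc":52,"l":60,"oj":91,"y":50},"iz":96},"v":1}
Size at path /dxi/ip: 4

Answer: 4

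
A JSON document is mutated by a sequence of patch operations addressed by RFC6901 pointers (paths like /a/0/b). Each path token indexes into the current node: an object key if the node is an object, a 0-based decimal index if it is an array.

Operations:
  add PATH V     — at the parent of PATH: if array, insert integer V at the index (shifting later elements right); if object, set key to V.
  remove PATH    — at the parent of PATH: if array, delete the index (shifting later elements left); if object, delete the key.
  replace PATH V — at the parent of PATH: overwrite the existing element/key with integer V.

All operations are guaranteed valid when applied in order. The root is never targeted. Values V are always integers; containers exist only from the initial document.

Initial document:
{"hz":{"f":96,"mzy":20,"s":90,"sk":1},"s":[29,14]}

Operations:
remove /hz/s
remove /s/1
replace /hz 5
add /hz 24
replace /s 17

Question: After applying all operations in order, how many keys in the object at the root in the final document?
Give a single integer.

Answer: 2

Derivation:
After op 1 (remove /hz/s): {"hz":{"f":96,"mzy":20,"sk":1},"s":[29,14]}
After op 2 (remove /s/1): {"hz":{"f":96,"mzy":20,"sk":1},"s":[29]}
After op 3 (replace /hz 5): {"hz":5,"s":[29]}
After op 4 (add /hz 24): {"hz":24,"s":[29]}
After op 5 (replace /s 17): {"hz":24,"s":17}
Size at the root: 2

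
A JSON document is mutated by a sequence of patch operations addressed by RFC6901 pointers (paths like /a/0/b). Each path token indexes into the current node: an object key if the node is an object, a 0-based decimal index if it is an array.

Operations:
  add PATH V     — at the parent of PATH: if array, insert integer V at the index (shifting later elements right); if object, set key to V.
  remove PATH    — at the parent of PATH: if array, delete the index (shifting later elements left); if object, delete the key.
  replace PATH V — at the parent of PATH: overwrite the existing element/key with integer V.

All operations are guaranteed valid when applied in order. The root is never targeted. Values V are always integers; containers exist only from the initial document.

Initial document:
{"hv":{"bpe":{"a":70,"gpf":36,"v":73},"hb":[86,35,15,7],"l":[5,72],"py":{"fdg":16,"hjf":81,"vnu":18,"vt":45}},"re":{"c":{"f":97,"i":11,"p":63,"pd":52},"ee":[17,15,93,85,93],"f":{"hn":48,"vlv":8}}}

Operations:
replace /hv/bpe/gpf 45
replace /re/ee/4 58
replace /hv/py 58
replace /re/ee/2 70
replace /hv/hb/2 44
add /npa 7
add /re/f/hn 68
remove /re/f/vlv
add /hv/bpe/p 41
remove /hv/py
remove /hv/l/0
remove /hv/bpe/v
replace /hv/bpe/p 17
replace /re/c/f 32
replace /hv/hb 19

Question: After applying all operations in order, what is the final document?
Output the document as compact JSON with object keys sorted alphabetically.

After op 1 (replace /hv/bpe/gpf 45): {"hv":{"bpe":{"a":70,"gpf":45,"v":73},"hb":[86,35,15,7],"l":[5,72],"py":{"fdg":16,"hjf":81,"vnu":18,"vt":45}},"re":{"c":{"f":97,"i":11,"p":63,"pd":52},"ee":[17,15,93,85,93],"f":{"hn":48,"vlv":8}}}
After op 2 (replace /re/ee/4 58): {"hv":{"bpe":{"a":70,"gpf":45,"v":73},"hb":[86,35,15,7],"l":[5,72],"py":{"fdg":16,"hjf":81,"vnu":18,"vt":45}},"re":{"c":{"f":97,"i":11,"p":63,"pd":52},"ee":[17,15,93,85,58],"f":{"hn":48,"vlv":8}}}
After op 3 (replace /hv/py 58): {"hv":{"bpe":{"a":70,"gpf":45,"v":73},"hb":[86,35,15,7],"l":[5,72],"py":58},"re":{"c":{"f":97,"i":11,"p":63,"pd":52},"ee":[17,15,93,85,58],"f":{"hn":48,"vlv":8}}}
After op 4 (replace /re/ee/2 70): {"hv":{"bpe":{"a":70,"gpf":45,"v":73},"hb":[86,35,15,7],"l":[5,72],"py":58},"re":{"c":{"f":97,"i":11,"p":63,"pd":52},"ee":[17,15,70,85,58],"f":{"hn":48,"vlv":8}}}
After op 5 (replace /hv/hb/2 44): {"hv":{"bpe":{"a":70,"gpf":45,"v":73},"hb":[86,35,44,7],"l":[5,72],"py":58},"re":{"c":{"f":97,"i":11,"p":63,"pd":52},"ee":[17,15,70,85,58],"f":{"hn":48,"vlv":8}}}
After op 6 (add /npa 7): {"hv":{"bpe":{"a":70,"gpf":45,"v":73},"hb":[86,35,44,7],"l":[5,72],"py":58},"npa":7,"re":{"c":{"f":97,"i":11,"p":63,"pd":52},"ee":[17,15,70,85,58],"f":{"hn":48,"vlv":8}}}
After op 7 (add /re/f/hn 68): {"hv":{"bpe":{"a":70,"gpf":45,"v":73},"hb":[86,35,44,7],"l":[5,72],"py":58},"npa":7,"re":{"c":{"f":97,"i":11,"p":63,"pd":52},"ee":[17,15,70,85,58],"f":{"hn":68,"vlv":8}}}
After op 8 (remove /re/f/vlv): {"hv":{"bpe":{"a":70,"gpf":45,"v":73},"hb":[86,35,44,7],"l":[5,72],"py":58},"npa":7,"re":{"c":{"f":97,"i":11,"p":63,"pd":52},"ee":[17,15,70,85,58],"f":{"hn":68}}}
After op 9 (add /hv/bpe/p 41): {"hv":{"bpe":{"a":70,"gpf":45,"p":41,"v":73},"hb":[86,35,44,7],"l":[5,72],"py":58},"npa":7,"re":{"c":{"f":97,"i":11,"p":63,"pd":52},"ee":[17,15,70,85,58],"f":{"hn":68}}}
After op 10 (remove /hv/py): {"hv":{"bpe":{"a":70,"gpf":45,"p":41,"v":73},"hb":[86,35,44,7],"l":[5,72]},"npa":7,"re":{"c":{"f":97,"i":11,"p":63,"pd":52},"ee":[17,15,70,85,58],"f":{"hn":68}}}
After op 11 (remove /hv/l/0): {"hv":{"bpe":{"a":70,"gpf":45,"p":41,"v":73},"hb":[86,35,44,7],"l":[72]},"npa":7,"re":{"c":{"f":97,"i":11,"p":63,"pd":52},"ee":[17,15,70,85,58],"f":{"hn":68}}}
After op 12 (remove /hv/bpe/v): {"hv":{"bpe":{"a":70,"gpf":45,"p":41},"hb":[86,35,44,7],"l":[72]},"npa":7,"re":{"c":{"f":97,"i":11,"p":63,"pd":52},"ee":[17,15,70,85,58],"f":{"hn":68}}}
After op 13 (replace /hv/bpe/p 17): {"hv":{"bpe":{"a":70,"gpf":45,"p":17},"hb":[86,35,44,7],"l":[72]},"npa":7,"re":{"c":{"f":97,"i":11,"p":63,"pd":52},"ee":[17,15,70,85,58],"f":{"hn":68}}}
After op 14 (replace /re/c/f 32): {"hv":{"bpe":{"a":70,"gpf":45,"p":17},"hb":[86,35,44,7],"l":[72]},"npa":7,"re":{"c":{"f":32,"i":11,"p":63,"pd":52},"ee":[17,15,70,85,58],"f":{"hn":68}}}
After op 15 (replace /hv/hb 19): {"hv":{"bpe":{"a":70,"gpf":45,"p":17},"hb":19,"l":[72]},"npa":7,"re":{"c":{"f":32,"i":11,"p":63,"pd":52},"ee":[17,15,70,85,58],"f":{"hn":68}}}

Answer: {"hv":{"bpe":{"a":70,"gpf":45,"p":17},"hb":19,"l":[72]},"npa":7,"re":{"c":{"f":32,"i":11,"p":63,"pd":52},"ee":[17,15,70,85,58],"f":{"hn":68}}}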